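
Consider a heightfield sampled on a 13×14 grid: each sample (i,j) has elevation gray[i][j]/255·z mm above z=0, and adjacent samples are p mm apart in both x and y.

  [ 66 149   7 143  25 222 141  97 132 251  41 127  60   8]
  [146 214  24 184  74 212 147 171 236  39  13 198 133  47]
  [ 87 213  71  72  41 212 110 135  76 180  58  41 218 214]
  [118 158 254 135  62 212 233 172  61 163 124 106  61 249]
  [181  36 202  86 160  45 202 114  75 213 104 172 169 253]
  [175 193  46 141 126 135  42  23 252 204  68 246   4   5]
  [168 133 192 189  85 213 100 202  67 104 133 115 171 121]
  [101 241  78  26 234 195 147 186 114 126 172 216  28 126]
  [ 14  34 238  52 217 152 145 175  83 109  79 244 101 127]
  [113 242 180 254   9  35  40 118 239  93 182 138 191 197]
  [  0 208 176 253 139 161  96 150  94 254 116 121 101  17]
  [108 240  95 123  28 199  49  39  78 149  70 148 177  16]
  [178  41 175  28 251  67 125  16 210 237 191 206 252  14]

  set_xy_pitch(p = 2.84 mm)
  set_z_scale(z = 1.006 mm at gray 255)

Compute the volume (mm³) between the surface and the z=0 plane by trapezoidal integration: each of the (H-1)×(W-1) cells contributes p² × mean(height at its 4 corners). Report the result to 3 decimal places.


height_mm = gray/255 × 1.006; cell vol = 2.84² × mean(4 corners)
unit = 2.84² × 1.006 / (4×255) = 0.0079549 mm³ per gray-sum
row 0: Σ corner-gray over 13 cells = 6347  → 50.4897
row 1: Σ corner-gray over 13 cells = 6638  → 52.8046
row 2: Σ corner-gray over 13 cells = 7004  → 55.7161
row 3: Σ corner-gray over 13 cells = 7439  → 59.1765
row 4: Σ corner-gray over 13 cells = 6730  → 53.5364
row 5: Σ corner-gray over 13 cells = 6837  → 54.3876
row 6: Σ corner-gray over 13 cells = 7450  → 59.2640
row 7: Σ corner-gray over 13 cells = 7152  → 56.8934
row 8: Σ corner-gray over 13 cells = 7151  → 56.8855
row 9: Σ corner-gray over 13 cells = 7507  → 59.7174
row 10: Σ corner-gray over 13 cells = 6669  → 53.0512
row 11: Σ corner-gray over 13 cells = 6704  → 53.3296
Σ rows: total corner-gray = 83628  → 665.2520 mm³

665.252


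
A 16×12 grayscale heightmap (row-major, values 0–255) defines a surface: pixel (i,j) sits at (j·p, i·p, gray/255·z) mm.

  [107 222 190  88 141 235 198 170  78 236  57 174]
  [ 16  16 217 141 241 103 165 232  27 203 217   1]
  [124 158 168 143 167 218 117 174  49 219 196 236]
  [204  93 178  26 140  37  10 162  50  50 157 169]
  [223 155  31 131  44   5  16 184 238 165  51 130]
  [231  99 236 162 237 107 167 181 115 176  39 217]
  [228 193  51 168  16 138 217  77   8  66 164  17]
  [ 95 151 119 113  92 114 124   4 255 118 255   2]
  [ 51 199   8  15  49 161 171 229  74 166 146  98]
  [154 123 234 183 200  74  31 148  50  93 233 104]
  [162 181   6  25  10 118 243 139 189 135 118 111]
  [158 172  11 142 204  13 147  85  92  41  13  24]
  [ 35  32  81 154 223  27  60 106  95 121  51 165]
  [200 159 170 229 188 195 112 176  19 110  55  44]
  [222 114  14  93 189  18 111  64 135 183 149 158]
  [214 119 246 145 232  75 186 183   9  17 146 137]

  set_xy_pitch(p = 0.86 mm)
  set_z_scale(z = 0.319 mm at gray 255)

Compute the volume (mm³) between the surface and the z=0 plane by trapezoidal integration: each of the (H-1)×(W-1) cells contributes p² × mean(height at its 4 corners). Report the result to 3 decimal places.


19.054

height_mm = gray/255 × 0.319; cell vol = 0.86² × mean(4 corners)
unit = 0.86² × 0.319 / (4×255) = 0.000231306 mm³ per gray-sum
row 0: Σ corner-gray over 11 cells = 6652  → 1.5386
row 1: Σ corner-gray over 11 cells = 6719  → 1.5541
row 2: Σ corner-gray over 11 cells = 5757  → 1.3316
row 3: Σ corner-gray over 11 cells = 4572  → 1.0575
row 4: Σ corner-gray over 11 cells = 5879  → 1.3598
row 5: Σ corner-gray over 11 cells = 5927  → 1.3710
row 6: Σ corner-gray over 11 cells = 5228  → 1.2093
row 7: Σ corner-gray over 11 cells = 5372  → 1.2426
row 8: Σ corner-gray over 11 cells = 5581  → 1.2909
row 9: Σ corner-gray over 11 cells = 5597  → 1.2946
row 10: Σ corner-gray over 11 cells = 4623  → 1.0693
row 11: Σ corner-gray over 11 cells = 4122  → 0.9534
row 12: Σ corner-gray over 11 cells = 5170  → 1.1959
row 13: Σ corner-gray over 11 cells = 5590  → 1.2930
row 14: Σ corner-gray over 11 cells = 5587  → 1.2923
Σ rows: total corner-gray = 82376  → 19.0541 mm³


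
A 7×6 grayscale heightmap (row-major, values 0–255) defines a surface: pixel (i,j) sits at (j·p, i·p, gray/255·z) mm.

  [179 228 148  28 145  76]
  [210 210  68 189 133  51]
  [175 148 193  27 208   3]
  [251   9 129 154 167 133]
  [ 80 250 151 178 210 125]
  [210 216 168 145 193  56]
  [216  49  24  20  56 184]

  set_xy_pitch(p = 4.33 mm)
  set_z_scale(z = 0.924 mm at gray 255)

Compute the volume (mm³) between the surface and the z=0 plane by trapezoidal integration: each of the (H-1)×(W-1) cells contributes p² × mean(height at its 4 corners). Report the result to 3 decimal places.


height_mm = gray/255 × 0.924; cell vol = 4.33² × mean(4 corners)
unit = 4.33² × 0.924 / (4×255) = 0.0169843 mm³ per gray-sum
row 0: Σ corner-gray over 5 cells = 2814  → 47.7938
row 1: Σ corner-gray over 5 cells = 2791  → 47.4032
row 2: Σ corner-gray over 5 cells = 2632  → 44.7027
row 3: Σ corner-gray over 5 cells = 3085  → 52.3966
row 4: Σ corner-gray over 5 cells = 3493  → 59.3262
row 5: Σ corner-gray over 5 cells = 2408  → 40.8982
Σ rows: total corner-gray = 17223  → 292.5206 mm³

292.521


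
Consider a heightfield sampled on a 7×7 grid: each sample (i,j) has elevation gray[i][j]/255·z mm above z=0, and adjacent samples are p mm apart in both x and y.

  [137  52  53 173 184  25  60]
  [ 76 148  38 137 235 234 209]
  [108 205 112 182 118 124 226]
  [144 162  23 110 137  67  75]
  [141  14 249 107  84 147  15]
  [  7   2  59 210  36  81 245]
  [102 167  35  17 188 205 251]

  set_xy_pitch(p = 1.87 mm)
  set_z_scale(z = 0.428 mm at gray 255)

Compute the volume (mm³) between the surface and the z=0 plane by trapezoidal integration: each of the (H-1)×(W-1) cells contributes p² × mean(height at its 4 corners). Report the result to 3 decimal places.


height_mm = gray/255 × 0.428; cell vol = 1.87² × mean(4 corners)
unit = 1.87² × 0.428 / (4×255) = 0.00146733 mm³ per gray-sum
row 0: Σ corner-gray over 6 cells = 3040  → 4.4607
row 1: Σ corner-gray over 6 cells = 3685  → 5.4071
row 2: Σ corner-gray over 6 cells = 3033  → 4.4504
row 3: Σ corner-gray over 6 cells = 2575  → 3.7784
row 4: Σ corner-gray over 6 cells = 2386  → 3.5010
row 5: Σ corner-gray over 6 cells = 2605  → 3.8224
Σ rows: total corner-gray = 17324  → 25.4200 mm³

25.420


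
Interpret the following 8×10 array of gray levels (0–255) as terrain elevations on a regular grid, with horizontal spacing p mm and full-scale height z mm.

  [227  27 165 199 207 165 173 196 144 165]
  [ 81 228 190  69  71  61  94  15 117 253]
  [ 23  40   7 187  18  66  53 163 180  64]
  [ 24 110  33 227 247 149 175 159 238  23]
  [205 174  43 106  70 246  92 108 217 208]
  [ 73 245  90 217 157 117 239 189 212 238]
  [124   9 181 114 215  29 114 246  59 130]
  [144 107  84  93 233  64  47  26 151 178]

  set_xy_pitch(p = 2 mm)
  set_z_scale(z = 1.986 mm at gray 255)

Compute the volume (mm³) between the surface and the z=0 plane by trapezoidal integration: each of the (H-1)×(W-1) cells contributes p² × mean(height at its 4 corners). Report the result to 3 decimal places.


height_mm = gray/255 × 1.986; cell vol = 2² × mean(4 corners)
unit = 2² × 1.986 / (4×255) = 0.00778824 mm³ per gray-sum
row 0: Σ corner-gray over 9 cells = 4968  → 38.6920
row 1: Σ corner-gray over 9 cells = 3539  → 27.5626
row 2: Σ corner-gray over 9 cells = 4238  → 33.0065
row 3: Σ corner-gray over 9 cells = 5248  → 40.8727
row 4: Σ corner-gray over 9 cells = 5768  → 44.9225
row 5: Σ corner-gray over 9 cells = 5431  → 42.2979
row 6: Σ corner-gray over 9 cells = 4120  → 32.0875
Σ rows: total corner-gray = 33312  → 259.4417 mm³

259.442


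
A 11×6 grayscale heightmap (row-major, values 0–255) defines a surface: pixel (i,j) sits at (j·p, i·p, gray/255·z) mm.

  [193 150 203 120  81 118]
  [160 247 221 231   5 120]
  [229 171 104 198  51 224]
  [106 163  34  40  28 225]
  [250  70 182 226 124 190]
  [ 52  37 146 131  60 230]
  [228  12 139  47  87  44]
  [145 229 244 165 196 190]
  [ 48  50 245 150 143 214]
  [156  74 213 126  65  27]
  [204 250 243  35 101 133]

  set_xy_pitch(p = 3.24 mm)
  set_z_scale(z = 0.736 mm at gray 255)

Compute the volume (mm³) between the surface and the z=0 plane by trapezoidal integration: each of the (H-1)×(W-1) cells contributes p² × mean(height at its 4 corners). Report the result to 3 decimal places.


206.836

height_mm = gray/255 × 0.736; cell vol = 3.24² × mean(4 corners)
unit = 3.24² × 0.736 / (4×255) = 0.00757474 mm³ per gray-sum
row 0: Σ corner-gray over 5 cells = 3107  → 23.5347
row 1: Σ corner-gray over 5 cells = 3189  → 24.1558
row 2: Σ corner-gray over 5 cells = 2362  → 17.8915
row 3: Σ corner-gray over 5 cells = 2505  → 18.9747
row 4: Σ corner-gray over 5 cells = 2674  → 20.2549
row 5: Σ corner-gray over 5 cells = 1872  → 14.1799
row 6: Σ corner-gray over 5 cells = 2845  → 21.5501
row 7: Σ corner-gray over 5 cells = 3441  → 26.0647
row 8: Σ corner-gray over 5 cells = 2577  → 19.5201
row 9: Σ corner-gray over 5 cells = 2734  → 20.7093
Σ rows: total corner-gray = 27306  → 206.8358 mm³


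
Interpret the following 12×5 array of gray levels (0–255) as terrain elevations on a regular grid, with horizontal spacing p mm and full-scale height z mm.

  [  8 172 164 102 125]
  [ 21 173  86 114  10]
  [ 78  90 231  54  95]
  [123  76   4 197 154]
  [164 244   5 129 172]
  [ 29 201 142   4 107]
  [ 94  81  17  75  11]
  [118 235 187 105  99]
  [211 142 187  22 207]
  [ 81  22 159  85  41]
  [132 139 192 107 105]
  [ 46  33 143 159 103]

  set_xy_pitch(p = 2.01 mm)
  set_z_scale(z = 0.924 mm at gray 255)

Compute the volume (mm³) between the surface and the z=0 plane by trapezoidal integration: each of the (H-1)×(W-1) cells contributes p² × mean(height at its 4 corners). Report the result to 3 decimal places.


73.021

height_mm = gray/255 × 0.924; cell vol = 2.01² × mean(4 corners)
unit = 2.01² × 0.924 / (4×255) = 0.00365986 mm³ per gray-sum
row 0: Σ corner-gray over 4 cells = 1786  → 6.5365
row 1: Σ corner-gray over 4 cells = 1700  → 6.2218
row 2: Σ corner-gray over 4 cells = 1754  → 6.4194
row 3: Σ corner-gray over 4 cells = 1923  → 7.0379
row 4: Σ corner-gray over 4 cells = 1922  → 7.0342
row 5: Σ corner-gray over 4 cells = 1281  → 4.6883
row 6: Σ corner-gray over 4 cells = 1722  → 6.3023
row 7: Σ corner-gray over 4 cells = 2391  → 8.7507
row 8: Σ corner-gray over 4 cells = 1774  → 6.4926
row 9: Σ corner-gray over 4 cells = 1767  → 6.4670
row 10: Σ corner-gray over 4 cells = 1932  → 7.0708
Σ rows: total corner-gray = 19952  → 73.0214 mm³


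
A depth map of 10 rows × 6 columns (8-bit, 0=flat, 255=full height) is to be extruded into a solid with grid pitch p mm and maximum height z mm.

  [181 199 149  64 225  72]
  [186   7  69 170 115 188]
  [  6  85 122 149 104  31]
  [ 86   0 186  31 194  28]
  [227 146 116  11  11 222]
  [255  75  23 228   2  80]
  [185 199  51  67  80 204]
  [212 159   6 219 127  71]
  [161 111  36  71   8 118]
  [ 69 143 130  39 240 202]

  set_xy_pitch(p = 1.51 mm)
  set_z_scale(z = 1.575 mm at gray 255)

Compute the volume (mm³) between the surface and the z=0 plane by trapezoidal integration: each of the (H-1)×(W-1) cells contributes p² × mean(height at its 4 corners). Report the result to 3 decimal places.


68.070

height_mm = gray/255 × 1.575; cell vol = 1.51² × mean(4 corners)
unit = 1.51² × 1.575 / (4×255) = 0.00352074 mm³ per gray-sum
row 0: Σ corner-gray over 5 cells = 2623  → 9.2349
row 1: Σ corner-gray over 5 cells = 2053  → 7.2281
row 2: Σ corner-gray over 5 cells = 1893  → 6.6648
row 3: Σ corner-gray over 5 cells = 1953  → 6.8760
row 4: Σ corner-gray over 5 cells = 2008  → 7.0697
row 5: Σ corner-gray over 5 cells = 2174  → 7.6541
row 6: Σ corner-gray over 5 cells = 2488  → 8.7596
row 7: Σ corner-gray over 5 cells = 2036  → 7.1682
row 8: Σ corner-gray over 5 cells = 2106  → 7.4147
Σ rows: total corner-gray = 19334  → 68.0700 mm³


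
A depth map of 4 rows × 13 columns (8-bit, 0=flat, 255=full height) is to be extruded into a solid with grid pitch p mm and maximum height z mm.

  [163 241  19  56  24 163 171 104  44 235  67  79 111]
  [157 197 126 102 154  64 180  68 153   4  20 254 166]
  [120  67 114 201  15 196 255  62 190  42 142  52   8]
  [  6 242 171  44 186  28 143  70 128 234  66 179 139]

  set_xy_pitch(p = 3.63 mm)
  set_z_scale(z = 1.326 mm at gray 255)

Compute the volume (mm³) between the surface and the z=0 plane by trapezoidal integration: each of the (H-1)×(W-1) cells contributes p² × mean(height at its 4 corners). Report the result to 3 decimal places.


297.051

height_mm = gray/255 × 1.326; cell vol = 3.63² × mean(4 corners)
unit = 3.63² × 1.326 / (4×255) = 0.01713 mm³ per gray-sum
row 0: Σ corner-gray over 12 cells = 5647  → 96.7329
row 1: Σ corner-gray over 12 cells = 5767  → 98.7885
row 2: Σ corner-gray over 12 cells = 5927  → 101.5293
Σ rows: total corner-gray = 17341  → 297.0508 mm³


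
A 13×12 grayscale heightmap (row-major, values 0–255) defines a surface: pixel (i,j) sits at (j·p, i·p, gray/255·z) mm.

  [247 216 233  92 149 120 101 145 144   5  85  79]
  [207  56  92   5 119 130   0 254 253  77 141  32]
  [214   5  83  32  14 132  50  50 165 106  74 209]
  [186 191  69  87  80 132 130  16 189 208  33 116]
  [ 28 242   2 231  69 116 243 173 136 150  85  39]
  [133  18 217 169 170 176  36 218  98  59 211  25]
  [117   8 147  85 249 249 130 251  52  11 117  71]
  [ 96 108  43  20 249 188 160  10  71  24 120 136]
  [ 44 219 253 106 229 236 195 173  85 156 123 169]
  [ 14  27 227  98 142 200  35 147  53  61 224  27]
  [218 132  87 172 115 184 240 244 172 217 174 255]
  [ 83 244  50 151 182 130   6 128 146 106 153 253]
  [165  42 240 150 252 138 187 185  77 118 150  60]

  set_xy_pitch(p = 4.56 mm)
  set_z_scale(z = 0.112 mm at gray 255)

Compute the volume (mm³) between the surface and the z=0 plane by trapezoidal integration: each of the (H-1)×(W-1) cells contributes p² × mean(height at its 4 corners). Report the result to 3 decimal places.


height_mm = gray/255 × 0.112; cell vol = 4.56² × mean(4 corners)
unit = 4.56² × 0.112 / (4×255) = 0.00228322 mm³ per gray-sum
row 0: Σ corner-gray over 11 cells = 5399  → 12.3271
row 1: Σ corner-gray over 11 cells = 4338  → 9.9046
row 2: Σ corner-gray over 11 cells = 4417  → 10.0850
row 3: Σ corner-gray over 11 cells = 5533  → 12.6330
row 4: Σ corner-gray over 11 cells = 5863  → 13.3865
row 5: Σ corner-gray over 11 cells = 5688  → 12.9869
row 6: Σ corner-gray over 11 cells = 5004  → 11.4252
row 7: Σ corner-gray over 11 cells = 5981  → 13.6559
row 8: Σ corner-gray over 11 cells = 6232  → 14.2290
row 9: Σ corner-gray over 11 cells = 6416  → 14.6491
row 10: Σ corner-gray over 11 cells = 6875  → 15.6971
row 11: Σ corner-gray over 11 cells = 6231  → 14.2267
Σ rows: total corner-gray = 67977  → 155.2064 mm³

155.206


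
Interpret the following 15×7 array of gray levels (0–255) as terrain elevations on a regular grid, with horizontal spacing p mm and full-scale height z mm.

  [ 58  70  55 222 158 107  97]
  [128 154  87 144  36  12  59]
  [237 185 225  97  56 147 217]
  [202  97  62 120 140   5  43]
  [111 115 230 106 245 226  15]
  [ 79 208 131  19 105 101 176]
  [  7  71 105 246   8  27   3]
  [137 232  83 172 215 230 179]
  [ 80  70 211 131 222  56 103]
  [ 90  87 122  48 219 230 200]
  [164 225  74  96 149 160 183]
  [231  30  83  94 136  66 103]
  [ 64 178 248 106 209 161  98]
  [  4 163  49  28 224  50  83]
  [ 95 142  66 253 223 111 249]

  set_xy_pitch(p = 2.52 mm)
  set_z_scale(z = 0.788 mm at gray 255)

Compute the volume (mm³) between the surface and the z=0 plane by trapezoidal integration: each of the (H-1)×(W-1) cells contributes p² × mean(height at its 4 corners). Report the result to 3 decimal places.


height_mm = gray/255 × 0.788; cell vol = 2.52² × mean(4 corners)
unit = 2.52² × 0.788 / (4×255) = 0.004906 mm³ per gray-sum
row 0: Σ corner-gray over 6 cells = 2432  → 11.9314
row 1: Σ corner-gray over 6 cells = 2927  → 14.3598
row 2: Σ corner-gray over 6 cells = 2967  → 14.5561
row 3: Σ corner-gray over 6 cells = 3063  → 15.0271
row 4: Σ corner-gray over 6 cells = 3353  → 16.4498
row 5: Σ corner-gray over 6 cells = 2307  → 11.3181
row 6: Σ corner-gray over 6 cells = 3104  → 15.2282
row 7: Σ corner-gray over 6 cells = 3743  → 18.3631
row 8: Σ corner-gray over 6 cells = 3265  → 16.0181
row 9: Σ corner-gray over 6 cells = 3457  → 16.9600
row 10: Σ corner-gray over 6 cells = 2907  → 14.2617
row 11: Σ corner-gray over 6 cells = 3118  → 15.2969
row 12: Σ corner-gray over 6 cells = 3081  → 15.1154
row 13: Σ corner-gray over 6 cells = 3049  → 14.9584
Σ rows: total corner-gray = 42773  → 209.8441 mm³

209.844


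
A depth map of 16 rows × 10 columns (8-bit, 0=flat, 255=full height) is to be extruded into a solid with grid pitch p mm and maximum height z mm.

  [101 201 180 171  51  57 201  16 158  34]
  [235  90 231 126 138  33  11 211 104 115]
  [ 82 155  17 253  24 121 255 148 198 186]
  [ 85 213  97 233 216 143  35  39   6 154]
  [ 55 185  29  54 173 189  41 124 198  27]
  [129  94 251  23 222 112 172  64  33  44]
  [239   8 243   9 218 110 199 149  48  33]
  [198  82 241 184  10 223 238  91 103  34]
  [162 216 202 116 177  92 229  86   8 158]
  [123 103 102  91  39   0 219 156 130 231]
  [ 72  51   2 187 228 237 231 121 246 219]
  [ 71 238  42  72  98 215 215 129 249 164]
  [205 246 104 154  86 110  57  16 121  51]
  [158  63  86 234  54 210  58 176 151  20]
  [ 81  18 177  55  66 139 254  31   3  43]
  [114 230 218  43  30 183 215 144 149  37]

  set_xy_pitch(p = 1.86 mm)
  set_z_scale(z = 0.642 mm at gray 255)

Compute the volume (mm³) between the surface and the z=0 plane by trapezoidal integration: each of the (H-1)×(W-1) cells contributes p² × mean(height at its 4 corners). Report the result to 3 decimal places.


150.640

height_mm = gray/255 × 0.642; cell vol = 1.86² × mean(4 corners)
unit = 1.86² × 0.642 / (4×255) = 0.00217751 mm³ per gray-sum
row 0: Σ corner-gray over 9 cells = 4443  → 9.6747
row 1: Σ corner-gray over 9 cells = 4848  → 10.5566
row 2: Σ corner-gray over 9 cells = 4813  → 10.4804
row 3: Σ corner-gray over 9 cells = 4271  → 9.3002
row 4: Σ corner-gray over 9 cells = 4183  → 9.1085
row 5: Σ corner-gray over 9 cells = 4355  → 9.4831
row 6: Σ corner-gray over 9 cells = 4816  → 10.4869
row 7: Σ corner-gray over 9 cells = 5148  → 11.2098
row 8: Σ corner-gray over 9 cells = 4606  → 10.0296
row 9: Σ corner-gray over 9 cells = 4931  → 10.7373
row 10: Σ corner-gray over 9 cells = 5648  → 12.2986
row 11: Σ corner-gray over 9 cells = 4795  → 10.4412
row 12: Σ corner-gray over 9 cells = 4286  → 9.3328
row 13: Σ corner-gray over 9 cells = 3852  → 8.3878
row 14: Σ corner-gray over 9 cells = 4185  → 9.1129
Σ rows: total corner-gray = 69180  → 150.6403 mm³


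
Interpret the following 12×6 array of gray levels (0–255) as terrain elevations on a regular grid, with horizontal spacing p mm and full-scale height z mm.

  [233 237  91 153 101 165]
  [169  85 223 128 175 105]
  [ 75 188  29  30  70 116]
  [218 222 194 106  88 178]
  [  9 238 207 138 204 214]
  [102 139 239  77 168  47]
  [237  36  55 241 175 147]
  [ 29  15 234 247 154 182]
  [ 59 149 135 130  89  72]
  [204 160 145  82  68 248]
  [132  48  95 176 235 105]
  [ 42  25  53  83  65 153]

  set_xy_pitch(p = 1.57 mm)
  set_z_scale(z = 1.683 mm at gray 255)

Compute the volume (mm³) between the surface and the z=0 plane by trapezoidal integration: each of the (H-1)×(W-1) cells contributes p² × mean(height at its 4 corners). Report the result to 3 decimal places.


height_mm = gray/255 × 1.683; cell vol = 1.57² × mean(4 corners)
unit = 1.57² × 1.683 / (4×255) = 0.00406708 mm³ per gray-sum
row 0: Σ corner-gray over 5 cells = 3058  → 12.4371
row 1: Σ corner-gray over 5 cells = 2321  → 9.4397
row 2: Σ corner-gray over 5 cells = 2441  → 9.9278
row 3: Σ corner-gray over 5 cells = 3413  → 13.8810
row 4: Σ corner-gray over 5 cells = 3192  → 12.9821
row 5: Σ corner-gray over 5 cells = 2793  → 11.3594
row 6: Σ corner-gray over 5 cells = 2909  → 11.8312
row 7: Σ corner-gray over 5 cells = 2648  → 10.7696
row 8: Σ corner-gray over 5 cells = 2499  → 10.1636
row 9: Σ corner-gray over 5 cells = 2707  → 11.0096
row 10: Σ corner-gray over 5 cells = 1992  → 8.1016
Σ rows: total corner-gray = 29973  → 121.9027 mm³

121.903


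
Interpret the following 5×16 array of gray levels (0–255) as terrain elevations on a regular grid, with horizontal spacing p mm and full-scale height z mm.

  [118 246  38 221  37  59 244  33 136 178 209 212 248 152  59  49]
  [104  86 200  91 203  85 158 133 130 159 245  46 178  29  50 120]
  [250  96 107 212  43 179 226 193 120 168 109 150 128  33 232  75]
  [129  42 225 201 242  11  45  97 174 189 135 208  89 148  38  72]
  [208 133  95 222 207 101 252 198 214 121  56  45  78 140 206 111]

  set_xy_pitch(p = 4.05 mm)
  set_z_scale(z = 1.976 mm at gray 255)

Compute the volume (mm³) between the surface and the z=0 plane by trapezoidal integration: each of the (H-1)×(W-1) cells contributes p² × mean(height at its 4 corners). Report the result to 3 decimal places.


1042.183

height_mm = gray/255 × 1.976; cell vol = 4.05² × mean(4 corners)
unit = 4.05² × 1.976 / (4×255) = 0.0317758 mm³ per gray-sum
row 0: Σ corner-gray over 15 cells = 8121  → 258.0515
row 1: Σ corner-gray over 15 cells = 8127  → 258.2421
row 2: Σ corner-gray over 15 cells = 8206  → 260.7524
row 3: Σ corner-gray over 15 cells = 8344  → 265.1375
Σ rows: total corner-gray = 32798  → 1042.1835 mm³


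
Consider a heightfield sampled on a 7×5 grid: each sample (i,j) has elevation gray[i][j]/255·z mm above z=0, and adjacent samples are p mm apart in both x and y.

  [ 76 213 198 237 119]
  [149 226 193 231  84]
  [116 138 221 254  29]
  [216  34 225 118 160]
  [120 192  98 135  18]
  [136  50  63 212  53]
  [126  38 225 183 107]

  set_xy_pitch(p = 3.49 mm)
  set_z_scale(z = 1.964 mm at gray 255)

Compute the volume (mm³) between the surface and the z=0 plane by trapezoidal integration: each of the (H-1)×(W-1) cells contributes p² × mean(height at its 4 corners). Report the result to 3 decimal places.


336.264

height_mm = gray/255 × 1.964; cell vol = 3.49² × mean(4 corners)
unit = 3.49² × 1.964 / (4×255) = 0.0234527 mm³ per gray-sum
row 0: Σ corner-gray over 4 cells = 3024  → 70.9209
row 1: Σ corner-gray over 4 cells = 2904  → 68.1065
row 2: Σ corner-gray over 4 cells = 2501  → 58.6551
row 3: Σ corner-gray over 4 cells = 2118  → 49.6727
row 4: Σ corner-gray over 4 cells = 1827  → 42.8480
row 5: Σ corner-gray over 4 cells = 1964  → 46.0610
Σ rows: total corner-gray = 14338  → 336.2643 mm³


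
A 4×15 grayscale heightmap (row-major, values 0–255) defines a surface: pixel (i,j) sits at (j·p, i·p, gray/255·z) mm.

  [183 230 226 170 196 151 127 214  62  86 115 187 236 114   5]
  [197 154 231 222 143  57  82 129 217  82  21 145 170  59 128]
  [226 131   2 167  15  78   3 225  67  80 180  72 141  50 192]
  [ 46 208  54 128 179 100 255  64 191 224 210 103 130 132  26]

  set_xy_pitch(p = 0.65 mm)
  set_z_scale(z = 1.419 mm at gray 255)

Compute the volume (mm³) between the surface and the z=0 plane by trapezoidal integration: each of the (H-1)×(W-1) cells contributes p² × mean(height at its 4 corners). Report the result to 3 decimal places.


height_mm = gray/255 × 1.419; cell vol = 0.65² × mean(4 corners)
unit = 0.65² × 1.419 / (4×255) = 0.000587772 mm³ per gray-sum
row 0: Σ corner-gray over 14 cells = 8165  → 4.7992
row 1: Σ corner-gray over 14 cells = 6589  → 3.8728
row 2: Σ corner-gray over 14 cells = 6868  → 4.0368
Σ rows: total corner-gray = 21622  → 12.7088 mm³

12.709


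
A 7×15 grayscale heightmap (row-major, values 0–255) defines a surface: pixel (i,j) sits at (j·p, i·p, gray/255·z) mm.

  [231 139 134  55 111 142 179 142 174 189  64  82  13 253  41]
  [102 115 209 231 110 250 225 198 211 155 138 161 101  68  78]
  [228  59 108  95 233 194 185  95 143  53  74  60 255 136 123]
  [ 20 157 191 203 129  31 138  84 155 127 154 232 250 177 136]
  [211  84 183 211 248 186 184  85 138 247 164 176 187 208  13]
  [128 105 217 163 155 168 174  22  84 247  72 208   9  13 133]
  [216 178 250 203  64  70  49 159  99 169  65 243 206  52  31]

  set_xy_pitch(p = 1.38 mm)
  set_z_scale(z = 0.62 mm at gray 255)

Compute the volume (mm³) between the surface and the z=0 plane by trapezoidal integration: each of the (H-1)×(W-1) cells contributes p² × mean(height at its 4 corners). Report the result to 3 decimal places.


56.887

height_mm = gray/255 × 0.62; cell vol = 1.38² × mean(4 corners)
unit = 1.38² × 0.62 / (4×255) = 0.00115758 mm³ per gray-sum
row 0: Σ corner-gray over 14 cells = 8150  → 9.4342
row 1: Σ corner-gray over 14 cells = 8255  → 9.5558
row 2: Σ corner-gray over 14 cells = 7943  → 9.1946
row 3: Σ corner-gray over 14 cells = 9038  → 10.4622
row 4: Σ corner-gray over 14 cells = 8361  → 9.6785
row 5: Σ corner-gray over 14 cells = 7396  → 8.5614
Σ rows: total corner-gray = 49143  → 56.8868 mm³


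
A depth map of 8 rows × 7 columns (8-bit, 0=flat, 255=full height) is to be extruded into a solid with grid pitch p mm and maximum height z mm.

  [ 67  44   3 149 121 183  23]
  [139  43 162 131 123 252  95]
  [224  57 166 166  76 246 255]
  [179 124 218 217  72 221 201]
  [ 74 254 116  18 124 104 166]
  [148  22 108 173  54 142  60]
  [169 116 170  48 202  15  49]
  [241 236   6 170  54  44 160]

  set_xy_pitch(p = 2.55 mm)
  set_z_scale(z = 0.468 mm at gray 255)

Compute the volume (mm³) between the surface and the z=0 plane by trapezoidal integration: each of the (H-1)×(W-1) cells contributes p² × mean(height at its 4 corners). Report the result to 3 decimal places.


65.007

height_mm = gray/255 × 0.468; cell vol = 2.55² × mean(4 corners)
unit = 2.55² × 0.468 / (4×255) = 0.0029835 mm³ per gray-sum
row 0: Σ corner-gray over 6 cells = 2746  → 8.1927
row 1: Σ corner-gray over 6 cells = 3557  → 10.6123
row 2: Σ corner-gray over 6 cells = 3985  → 11.8892
row 3: Σ corner-gray over 6 cells = 3556  → 10.6093
row 4: Σ corner-gray over 6 cells = 2678  → 7.9898
row 5: Σ corner-gray over 6 cells = 2526  → 7.5363
row 6: Σ corner-gray over 6 cells = 2741  → 8.1778
Σ rows: total corner-gray = 21789  → 65.0075 mm³


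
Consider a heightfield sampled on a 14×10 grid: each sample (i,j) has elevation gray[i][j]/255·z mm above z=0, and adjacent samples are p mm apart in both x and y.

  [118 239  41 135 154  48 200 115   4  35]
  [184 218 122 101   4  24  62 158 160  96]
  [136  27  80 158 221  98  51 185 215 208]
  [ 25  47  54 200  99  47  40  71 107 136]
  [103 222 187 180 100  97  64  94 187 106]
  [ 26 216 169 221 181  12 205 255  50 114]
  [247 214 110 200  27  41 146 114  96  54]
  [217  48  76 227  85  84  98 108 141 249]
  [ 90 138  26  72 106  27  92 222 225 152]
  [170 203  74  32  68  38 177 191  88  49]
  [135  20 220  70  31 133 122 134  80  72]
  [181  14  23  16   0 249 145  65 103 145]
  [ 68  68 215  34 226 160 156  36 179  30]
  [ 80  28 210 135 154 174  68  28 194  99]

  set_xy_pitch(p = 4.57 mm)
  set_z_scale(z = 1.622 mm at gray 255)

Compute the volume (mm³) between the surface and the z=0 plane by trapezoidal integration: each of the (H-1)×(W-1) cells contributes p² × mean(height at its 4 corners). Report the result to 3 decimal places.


1810.004

height_mm = gray/255 × 1.622; cell vol = 4.57² × mean(4 corners)
unit = 4.57² × 1.622 / (4×255) = 0.0332111 mm³ per gray-sum
row 0: Σ corner-gray over 9 cells = 4003  → 132.9440
row 1: Σ corner-gray over 9 cells = 4392  → 145.8631
row 2: Σ corner-gray over 9 cells = 3905  → 129.6893
row 3: Σ corner-gray over 9 cells = 3962  → 131.5823
row 4: Σ corner-gray over 9 cells = 5229  → 173.6608
row 5: Σ corner-gray over 9 cells = 4955  → 164.5609
row 6: Σ corner-gray over 9 cells = 4397  → 146.0291
row 7: Σ corner-gray over 9 cells = 4258  → 141.4128
row 8: Σ corner-gray over 9 cells = 4019  → 133.4754
row 9: Σ corner-gray over 9 cells = 3788  → 125.8036
row 10: Σ corner-gray over 9 cells = 3383  → 112.3531
row 11: Σ corner-gray over 9 cells = 3802  → 126.2685
row 12: Σ corner-gray over 9 cells = 4407  → 146.3613
Σ rows: total corner-gray = 54500  → 1810.0042 mm³


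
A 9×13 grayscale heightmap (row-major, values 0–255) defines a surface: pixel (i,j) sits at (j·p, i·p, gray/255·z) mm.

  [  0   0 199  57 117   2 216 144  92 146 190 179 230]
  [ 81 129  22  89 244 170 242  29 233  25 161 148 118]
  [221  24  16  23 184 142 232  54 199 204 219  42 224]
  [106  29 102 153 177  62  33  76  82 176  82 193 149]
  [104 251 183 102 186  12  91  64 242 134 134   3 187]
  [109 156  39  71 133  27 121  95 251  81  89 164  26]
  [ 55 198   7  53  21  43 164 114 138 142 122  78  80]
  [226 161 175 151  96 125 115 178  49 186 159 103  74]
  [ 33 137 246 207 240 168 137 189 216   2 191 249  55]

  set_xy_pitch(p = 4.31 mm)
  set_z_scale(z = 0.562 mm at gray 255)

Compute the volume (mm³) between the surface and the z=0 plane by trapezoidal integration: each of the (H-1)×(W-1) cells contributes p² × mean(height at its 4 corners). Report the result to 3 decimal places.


484.098

height_mm = gray/255 × 0.562; cell vol = 4.31² × mean(4 corners)
unit = 4.31² × 0.562 / (4×255) = 0.0102351 mm³ per gray-sum
row 0: Σ corner-gray over 12 cells = 6097  → 62.4032
row 1: Σ corner-gray over 12 cells = 6306  → 64.5423
row 2: Σ corner-gray over 12 cells = 5708  → 58.4218
row 3: Σ corner-gray over 12 cells = 5680  → 58.1352
row 4: Σ corner-gray over 12 cells = 5684  → 58.1761
row 5: Σ corner-gray over 12 cells = 4884  → 49.9881
row 6: Σ corner-gray over 12 cells = 5591  → 57.2243
row 7: Σ corner-gray over 12 cells = 7348  → 75.2073
Σ rows: total corner-gray = 47298  → 484.0982 mm³


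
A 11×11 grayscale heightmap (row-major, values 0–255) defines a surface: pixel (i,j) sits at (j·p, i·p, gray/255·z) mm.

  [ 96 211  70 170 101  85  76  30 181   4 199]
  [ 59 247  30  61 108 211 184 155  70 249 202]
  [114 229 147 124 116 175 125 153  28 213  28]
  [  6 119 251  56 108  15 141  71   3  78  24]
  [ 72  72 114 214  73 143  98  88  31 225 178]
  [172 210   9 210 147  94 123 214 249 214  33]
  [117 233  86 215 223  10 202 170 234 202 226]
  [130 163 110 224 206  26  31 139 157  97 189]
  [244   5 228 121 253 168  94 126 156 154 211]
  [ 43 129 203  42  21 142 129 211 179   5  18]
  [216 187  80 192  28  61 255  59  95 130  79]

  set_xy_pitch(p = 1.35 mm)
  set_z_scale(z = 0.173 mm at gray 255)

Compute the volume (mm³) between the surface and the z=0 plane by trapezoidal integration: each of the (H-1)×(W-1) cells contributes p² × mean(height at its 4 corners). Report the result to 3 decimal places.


height_mm = gray/255 × 0.173; cell vol = 1.35² × mean(4 corners)
unit = 1.35² × 0.173 / (4×255) = 0.00030911 mm³ per gray-sum
row 0: Σ corner-gray over 10 cells = 5042  → 1.5585
row 1: Σ corner-gray over 10 cells = 5653  → 1.7474
row 2: Σ corner-gray over 10 cells = 4476  → 1.3836
row 3: Σ corner-gray over 10 cells = 4080  → 1.2612
row 4: Σ corner-gray over 10 cells = 5511  → 1.7035
row 5: Σ corner-gray over 10 cells = 6638  → 2.0519
row 6: Σ corner-gray over 10 cells = 6118  → 1.8911
row 7: Σ corner-gray over 10 cells = 5690  → 1.7588
row 8: Σ corner-gray over 10 cells = 5248  → 1.6222
row 9: Σ corner-gray over 10 cells = 4652  → 1.4380
Σ rows: total corner-gray = 53108  → 16.4162 mm³

16.416


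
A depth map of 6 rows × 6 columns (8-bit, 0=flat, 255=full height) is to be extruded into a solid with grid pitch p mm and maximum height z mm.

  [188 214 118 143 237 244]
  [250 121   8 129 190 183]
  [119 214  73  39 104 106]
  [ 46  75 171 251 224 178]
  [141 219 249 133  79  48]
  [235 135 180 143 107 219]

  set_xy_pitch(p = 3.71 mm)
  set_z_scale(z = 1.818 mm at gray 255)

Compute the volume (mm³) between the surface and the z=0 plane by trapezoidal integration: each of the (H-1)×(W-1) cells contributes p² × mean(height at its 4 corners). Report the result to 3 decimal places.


360.578

height_mm = gray/255 × 1.818; cell vol = 3.71² × mean(4 corners)
unit = 3.71² × 1.818 / (4×255) = 0.0245325 mm³ per gray-sum
row 0: Σ corner-gray over 5 cells = 3185  → 78.1360
row 1: Σ corner-gray over 5 cells = 2414  → 59.2214
row 2: Σ corner-gray over 5 cells = 2751  → 67.4889
row 3: Σ corner-gray over 5 cells = 3215  → 78.8719
row 4: Σ corner-gray over 5 cells = 3133  → 76.8603
Σ rows: total corner-gray = 14698  → 360.5785 mm³


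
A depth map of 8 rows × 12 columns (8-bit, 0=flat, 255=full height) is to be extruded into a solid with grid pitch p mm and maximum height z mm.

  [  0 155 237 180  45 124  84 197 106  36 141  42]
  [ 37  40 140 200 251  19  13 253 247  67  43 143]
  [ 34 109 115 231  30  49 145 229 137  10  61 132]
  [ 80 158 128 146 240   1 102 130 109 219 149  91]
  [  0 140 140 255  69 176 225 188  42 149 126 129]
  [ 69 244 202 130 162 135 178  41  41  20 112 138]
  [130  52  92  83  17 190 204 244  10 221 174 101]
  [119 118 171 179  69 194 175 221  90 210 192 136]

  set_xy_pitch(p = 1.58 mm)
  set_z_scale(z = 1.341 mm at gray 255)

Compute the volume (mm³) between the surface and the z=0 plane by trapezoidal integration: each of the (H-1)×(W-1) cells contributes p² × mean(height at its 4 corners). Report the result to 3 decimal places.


height_mm = gray/255 × 1.341; cell vol = 1.58² × mean(4 corners)
unit = 1.58² × 1.341 / (4×255) = 0.00328203 mm³ per gray-sum
row 0: Σ corner-gray over 11 cells = 5378  → 17.6508
row 1: Σ corner-gray over 11 cells = 5124  → 16.8171
row 2: Σ corner-gray over 11 cells = 5333  → 17.5031
row 3: Σ corner-gray over 11 cells = 6084  → 19.9679
row 4: Σ corner-gray over 11 cells = 5886  → 19.3180
row 5: Σ corner-gray over 11 cells = 5542  → 18.1890
row 6: Σ corner-gray over 11 cells = 6298  → 20.6702
Σ rows: total corner-gray = 39645  → 130.1161 mm³

130.116


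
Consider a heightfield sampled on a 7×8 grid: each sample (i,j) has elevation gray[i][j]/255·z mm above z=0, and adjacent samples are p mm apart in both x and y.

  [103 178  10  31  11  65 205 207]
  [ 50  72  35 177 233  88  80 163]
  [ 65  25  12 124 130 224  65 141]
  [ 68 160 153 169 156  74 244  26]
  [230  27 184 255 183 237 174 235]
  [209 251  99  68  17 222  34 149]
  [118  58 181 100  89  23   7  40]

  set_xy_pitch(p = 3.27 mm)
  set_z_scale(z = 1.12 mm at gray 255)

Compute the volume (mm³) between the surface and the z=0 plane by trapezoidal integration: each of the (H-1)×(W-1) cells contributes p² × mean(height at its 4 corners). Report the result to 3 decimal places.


height_mm = gray/255 × 1.12; cell vol = 3.27² × mean(4 corners)
unit = 3.27² × 1.12 / (4×255) = 0.0117412 mm³ per gray-sum
row 0: Σ corner-gray over 7 cells = 2893  → 33.9674
row 1: Σ corner-gray over 7 cells = 2949  → 34.6249
row 2: Σ corner-gray over 7 cells = 3372  → 39.5914
row 3: Σ corner-gray over 7 cells = 4591  → 53.9040
row 4: Σ corner-gray over 7 cells = 4325  → 50.7808
row 5: Σ corner-gray over 7 cells = 2814  → 33.0398
Σ rows: total corner-gray = 20944  → 245.9082 mm³

245.908


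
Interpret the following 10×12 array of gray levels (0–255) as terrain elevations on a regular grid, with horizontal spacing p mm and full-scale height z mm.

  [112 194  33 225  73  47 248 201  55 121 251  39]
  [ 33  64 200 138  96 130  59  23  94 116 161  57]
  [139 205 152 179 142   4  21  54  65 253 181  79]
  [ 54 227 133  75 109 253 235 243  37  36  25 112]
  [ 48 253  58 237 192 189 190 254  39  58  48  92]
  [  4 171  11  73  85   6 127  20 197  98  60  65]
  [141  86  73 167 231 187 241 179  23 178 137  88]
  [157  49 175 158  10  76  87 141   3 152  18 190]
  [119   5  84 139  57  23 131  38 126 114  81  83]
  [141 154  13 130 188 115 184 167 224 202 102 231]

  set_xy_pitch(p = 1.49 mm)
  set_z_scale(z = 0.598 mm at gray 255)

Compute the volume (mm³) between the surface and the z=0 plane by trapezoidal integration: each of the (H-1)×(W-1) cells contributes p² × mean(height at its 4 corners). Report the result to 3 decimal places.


60.236

height_mm = gray/255 × 0.598; cell vol = 1.49² × mean(4 corners)
unit = 1.49² × 0.598 / (4×255) = 0.00130159 mm³ per gray-sum
row 0: Σ corner-gray over 11 cells = 5299  → 6.8971
row 1: Σ corner-gray over 11 cells = 4982  → 6.4845
row 2: Σ corner-gray over 11 cells = 5642  → 7.3436
row 3: Σ corner-gray over 11 cells = 6088  → 7.9241
row 4: Σ corner-gray over 11 cells = 4941  → 6.4311
row 5: Σ corner-gray over 11 cells = 4998  → 6.5053
row 6: Σ corner-gray over 11 cells = 5318  → 6.9218
row 7: Σ corner-gray over 11 cells = 3883  → 5.0541
row 8: Σ corner-gray over 11 cells = 5128  → 6.6745
Σ rows: total corner-gray = 46279  → 60.2362 mm³


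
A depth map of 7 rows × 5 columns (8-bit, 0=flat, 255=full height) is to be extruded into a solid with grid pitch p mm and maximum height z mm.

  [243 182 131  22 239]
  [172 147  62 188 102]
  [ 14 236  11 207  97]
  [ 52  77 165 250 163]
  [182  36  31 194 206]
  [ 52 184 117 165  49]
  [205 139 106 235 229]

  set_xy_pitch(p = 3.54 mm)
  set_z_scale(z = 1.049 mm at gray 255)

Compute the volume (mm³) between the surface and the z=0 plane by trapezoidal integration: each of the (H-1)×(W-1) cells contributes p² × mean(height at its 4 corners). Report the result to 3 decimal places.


height_mm = gray/255 × 1.049; cell vol = 3.54² × mean(4 corners)
unit = 3.54² × 1.049 / (4×255) = 0.0128879 mm³ per gray-sum
row 0: Σ corner-gray over 4 cells = 2220  → 28.6111
row 1: Σ corner-gray over 4 cells = 2087  → 26.8970
row 2: Σ corner-gray over 4 cells = 2218  → 28.5853
row 3: Σ corner-gray over 4 cells = 2109  → 27.1806
row 4: Σ corner-gray over 4 cells = 1943  → 25.0412
row 5: Σ corner-gray over 4 cells = 2427  → 31.2789
Σ rows: total corner-gray = 13004  → 167.5941 mm³

167.594


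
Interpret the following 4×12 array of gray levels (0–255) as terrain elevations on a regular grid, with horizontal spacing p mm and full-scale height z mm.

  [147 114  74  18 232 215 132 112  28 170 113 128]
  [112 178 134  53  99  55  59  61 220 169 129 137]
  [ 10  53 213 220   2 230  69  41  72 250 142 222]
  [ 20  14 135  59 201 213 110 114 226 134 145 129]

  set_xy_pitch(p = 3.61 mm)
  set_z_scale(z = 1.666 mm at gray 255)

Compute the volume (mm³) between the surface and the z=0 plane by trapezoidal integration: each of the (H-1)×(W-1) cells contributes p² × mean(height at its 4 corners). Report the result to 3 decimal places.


height_mm = gray/255 × 1.666; cell vol = 3.61² × mean(4 corners)
unit = 3.61² × 1.666 / (4×255) = 0.0212858 mm³ per gray-sum
row 0: Σ corner-gray over 11 cells = 5254  → 111.8354
row 1: Σ corner-gray over 11 cells = 5379  → 114.4961
row 2: Σ corner-gray over 11 cells = 5667  → 120.6264
Σ rows: total corner-gray = 16300  → 346.9579 mm³

346.958


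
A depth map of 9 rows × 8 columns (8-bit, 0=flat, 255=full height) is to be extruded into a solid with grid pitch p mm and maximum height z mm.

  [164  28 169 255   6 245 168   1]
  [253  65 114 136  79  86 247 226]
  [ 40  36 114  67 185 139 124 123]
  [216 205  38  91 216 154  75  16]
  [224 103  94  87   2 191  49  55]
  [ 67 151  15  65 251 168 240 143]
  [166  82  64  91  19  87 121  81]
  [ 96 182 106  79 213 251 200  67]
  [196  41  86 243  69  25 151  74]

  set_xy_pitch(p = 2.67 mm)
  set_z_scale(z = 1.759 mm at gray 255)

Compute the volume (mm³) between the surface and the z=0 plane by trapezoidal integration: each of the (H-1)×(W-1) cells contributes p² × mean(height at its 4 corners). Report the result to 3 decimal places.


height_mm = gray/255 × 1.759; cell vol = 2.67² × mean(4 corners)
unit = 2.67² × 1.759 / (4×255) = 0.0122939 mm³ per gray-sum
row 0: Σ corner-gray over 7 cells = 3840  → 47.2084
row 1: Σ corner-gray over 7 cells = 3426  → 42.1188
row 2: Σ corner-gray over 7 cells = 3283  → 40.3607
row 3: Σ corner-gray over 7 cells = 3121  → 38.3691
row 4: Σ corner-gray over 7 cells = 3321  → 40.8279
row 5: Σ corner-gray over 7 cells = 3165  → 38.9101
row 6: Σ corner-gray over 7 cells = 3400  → 41.7991
row 7: Σ corner-gray over 7 cells = 3725  → 45.7946
Σ rows: total corner-gray = 27281  → 335.3887 mm³

335.389
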